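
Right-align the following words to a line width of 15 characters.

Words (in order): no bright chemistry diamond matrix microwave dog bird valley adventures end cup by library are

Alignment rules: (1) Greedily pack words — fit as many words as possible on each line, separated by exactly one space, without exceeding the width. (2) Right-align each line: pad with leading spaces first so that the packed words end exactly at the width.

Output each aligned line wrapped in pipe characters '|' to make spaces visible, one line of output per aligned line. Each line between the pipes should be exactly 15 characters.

Answer: |      no bright|
|      chemistry|
| diamond matrix|
|  microwave dog|
|    bird valley|
| adventures end|
| cup by library|
|            are|

Derivation:
Line 1: ['no', 'bright'] (min_width=9, slack=6)
Line 2: ['chemistry'] (min_width=9, slack=6)
Line 3: ['diamond', 'matrix'] (min_width=14, slack=1)
Line 4: ['microwave', 'dog'] (min_width=13, slack=2)
Line 5: ['bird', 'valley'] (min_width=11, slack=4)
Line 6: ['adventures', 'end'] (min_width=14, slack=1)
Line 7: ['cup', 'by', 'library'] (min_width=14, slack=1)
Line 8: ['are'] (min_width=3, slack=12)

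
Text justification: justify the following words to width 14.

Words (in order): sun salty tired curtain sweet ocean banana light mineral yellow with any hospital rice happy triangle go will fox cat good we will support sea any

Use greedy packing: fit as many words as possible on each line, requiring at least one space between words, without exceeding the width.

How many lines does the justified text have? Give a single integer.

Line 1: ['sun', 'salty'] (min_width=9, slack=5)
Line 2: ['tired', 'curtain'] (min_width=13, slack=1)
Line 3: ['sweet', 'ocean'] (min_width=11, slack=3)
Line 4: ['banana', 'light'] (min_width=12, slack=2)
Line 5: ['mineral', 'yellow'] (min_width=14, slack=0)
Line 6: ['with', 'any'] (min_width=8, slack=6)
Line 7: ['hospital', 'rice'] (min_width=13, slack=1)
Line 8: ['happy', 'triangle'] (min_width=14, slack=0)
Line 9: ['go', 'will', 'fox'] (min_width=11, slack=3)
Line 10: ['cat', 'good', 'we'] (min_width=11, slack=3)
Line 11: ['will', 'support'] (min_width=12, slack=2)
Line 12: ['sea', 'any'] (min_width=7, slack=7)
Total lines: 12

Answer: 12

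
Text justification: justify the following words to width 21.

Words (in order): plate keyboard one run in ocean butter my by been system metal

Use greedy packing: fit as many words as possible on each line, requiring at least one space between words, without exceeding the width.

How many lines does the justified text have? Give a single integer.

Answer: 4

Derivation:
Line 1: ['plate', 'keyboard', 'one'] (min_width=18, slack=3)
Line 2: ['run', 'in', 'ocean', 'butter'] (min_width=19, slack=2)
Line 3: ['my', 'by', 'been', 'system'] (min_width=17, slack=4)
Line 4: ['metal'] (min_width=5, slack=16)
Total lines: 4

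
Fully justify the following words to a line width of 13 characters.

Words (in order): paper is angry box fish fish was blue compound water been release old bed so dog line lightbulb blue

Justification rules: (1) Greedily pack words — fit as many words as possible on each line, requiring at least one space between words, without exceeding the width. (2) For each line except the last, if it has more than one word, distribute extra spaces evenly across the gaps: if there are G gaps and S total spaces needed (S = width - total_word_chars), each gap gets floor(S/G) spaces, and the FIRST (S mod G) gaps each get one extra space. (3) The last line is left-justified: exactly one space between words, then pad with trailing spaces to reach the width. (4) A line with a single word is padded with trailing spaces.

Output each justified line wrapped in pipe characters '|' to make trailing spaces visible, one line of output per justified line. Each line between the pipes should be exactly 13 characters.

Line 1: ['paper', 'is'] (min_width=8, slack=5)
Line 2: ['angry', 'box'] (min_width=9, slack=4)
Line 3: ['fish', 'fish', 'was'] (min_width=13, slack=0)
Line 4: ['blue', 'compound'] (min_width=13, slack=0)
Line 5: ['water', 'been'] (min_width=10, slack=3)
Line 6: ['release', 'old'] (min_width=11, slack=2)
Line 7: ['bed', 'so', 'dog'] (min_width=10, slack=3)
Line 8: ['line'] (min_width=4, slack=9)
Line 9: ['lightbulb'] (min_width=9, slack=4)
Line 10: ['blue'] (min_width=4, slack=9)

Answer: |paper      is|
|angry     box|
|fish fish was|
|blue compound|
|water    been|
|release   old|
|bed   so  dog|
|line         |
|lightbulb    |
|blue         |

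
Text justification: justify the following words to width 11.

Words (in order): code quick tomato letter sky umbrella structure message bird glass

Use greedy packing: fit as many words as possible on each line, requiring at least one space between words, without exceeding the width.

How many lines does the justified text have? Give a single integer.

Answer: 7

Derivation:
Line 1: ['code', 'quick'] (min_width=10, slack=1)
Line 2: ['tomato'] (min_width=6, slack=5)
Line 3: ['letter', 'sky'] (min_width=10, slack=1)
Line 4: ['umbrella'] (min_width=8, slack=3)
Line 5: ['structure'] (min_width=9, slack=2)
Line 6: ['message'] (min_width=7, slack=4)
Line 7: ['bird', 'glass'] (min_width=10, slack=1)
Total lines: 7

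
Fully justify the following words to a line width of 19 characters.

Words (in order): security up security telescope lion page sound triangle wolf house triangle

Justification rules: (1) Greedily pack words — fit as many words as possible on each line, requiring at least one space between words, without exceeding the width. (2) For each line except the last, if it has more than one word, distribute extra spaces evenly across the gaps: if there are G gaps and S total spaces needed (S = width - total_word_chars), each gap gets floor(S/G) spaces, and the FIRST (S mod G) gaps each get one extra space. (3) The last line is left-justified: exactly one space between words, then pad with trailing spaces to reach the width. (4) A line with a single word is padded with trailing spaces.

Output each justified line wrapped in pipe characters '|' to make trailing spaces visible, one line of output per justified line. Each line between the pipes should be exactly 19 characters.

Answer: |security         up|
|security  telescope|
|lion   page   sound|
|triangle wolf house|
|triangle           |

Derivation:
Line 1: ['security', 'up'] (min_width=11, slack=8)
Line 2: ['security', 'telescope'] (min_width=18, slack=1)
Line 3: ['lion', 'page', 'sound'] (min_width=15, slack=4)
Line 4: ['triangle', 'wolf', 'house'] (min_width=19, slack=0)
Line 5: ['triangle'] (min_width=8, slack=11)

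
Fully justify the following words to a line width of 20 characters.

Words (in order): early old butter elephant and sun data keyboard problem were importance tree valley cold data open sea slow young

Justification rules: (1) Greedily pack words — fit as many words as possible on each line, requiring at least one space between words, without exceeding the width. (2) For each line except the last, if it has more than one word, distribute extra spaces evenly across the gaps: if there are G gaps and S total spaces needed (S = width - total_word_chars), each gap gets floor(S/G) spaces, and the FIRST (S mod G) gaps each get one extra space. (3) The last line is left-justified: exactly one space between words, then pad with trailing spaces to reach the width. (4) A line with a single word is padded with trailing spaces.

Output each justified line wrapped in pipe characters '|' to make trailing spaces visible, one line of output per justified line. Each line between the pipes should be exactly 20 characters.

Answer: |early   old   butter|
|elephant   and   sun|
|data        keyboard|
|problem         were|
|importance      tree|
|valley   cold   data|
|open sea slow young |

Derivation:
Line 1: ['early', 'old', 'butter'] (min_width=16, slack=4)
Line 2: ['elephant', 'and', 'sun'] (min_width=16, slack=4)
Line 3: ['data', 'keyboard'] (min_width=13, slack=7)
Line 4: ['problem', 'were'] (min_width=12, slack=8)
Line 5: ['importance', 'tree'] (min_width=15, slack=5)
Line 6: ['valley', 'cold', 'data'] (min_width=16, slack=4)
Line 7: ['open', 'sea', 'slow', 'young'] (min_width=19, slack=1)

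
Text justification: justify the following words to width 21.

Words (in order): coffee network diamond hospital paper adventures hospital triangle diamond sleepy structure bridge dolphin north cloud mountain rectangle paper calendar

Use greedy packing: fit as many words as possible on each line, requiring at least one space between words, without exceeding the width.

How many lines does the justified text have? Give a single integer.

Line 1: ['coffee', 'network'] (min_width=14, slack=7)
Line 2: ['diamond', 'hospital'] (min_width=16, slack=5)
Line 3: ['paper', 'adventures'] (min_width=16, slack=5)
Line 4: ['hospital', 'triangle'] (min_width=17, slack=4)
Line 5: ['diamond', 'sleepy'] (min_width=14, slack=7)
Line 6: ['structure', 'bridge'] (min_width=16, slack=5)
Line 7: ['dolphin', 'north', 'cloud'] (min_width=19, slack=2)
Line 8: ['mountain', 'rectangle'] (min_width=18, slack=3)
Line 9: ['paper', 'calendar'] (min_width=14, slack=7)
Total lines: 9

Answer: 9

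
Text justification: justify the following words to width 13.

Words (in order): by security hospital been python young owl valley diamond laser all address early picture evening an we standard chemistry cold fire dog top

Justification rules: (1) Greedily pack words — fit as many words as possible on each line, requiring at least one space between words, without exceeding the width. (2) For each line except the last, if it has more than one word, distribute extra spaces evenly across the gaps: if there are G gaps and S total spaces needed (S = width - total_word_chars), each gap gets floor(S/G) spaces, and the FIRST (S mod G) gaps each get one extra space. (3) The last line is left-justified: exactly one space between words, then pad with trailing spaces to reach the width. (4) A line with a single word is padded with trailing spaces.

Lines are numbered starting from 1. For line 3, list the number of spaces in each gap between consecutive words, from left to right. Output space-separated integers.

Answer: 2

Derivation:
Line 1: ['by', 'security'] (min_width=11, slack=2)
Line 2: ['hospital', 'been'] (min_width=13, slack=0)
Line 3: ['python', 'young'] (min_width=12, slack=1)
Line 4: ['owl', 'valley'] (min_width=10, slack=3)
Line 5: ['diamond', 'laser'] (min_width=13, slack=0)
Line 6: ['all', 'address'] (min_width=11, slack=2)
Line 7: ['early', 'picture'] (min_width=13, slack=0)
Line 8: ['evening', 'an', 'we'] (min_width=13, slack=0)
Line 9: ['standard'] (min_width=8, slack=5)
Line 10: ['chemistry'] (min_width=9, slack=4)
Line 11: ['cold', 'fire', 'dog'] (min_width=13, slack=0)
Line 12: ['top'] (min_width=3, slack=10)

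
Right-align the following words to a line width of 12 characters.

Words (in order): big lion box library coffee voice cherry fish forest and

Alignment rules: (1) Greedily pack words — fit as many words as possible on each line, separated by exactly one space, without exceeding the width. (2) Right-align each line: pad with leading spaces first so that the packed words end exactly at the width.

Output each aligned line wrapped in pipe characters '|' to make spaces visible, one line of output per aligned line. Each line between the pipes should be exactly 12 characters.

Line 1: ['big', 'lion', 'box'] (min_width=12, slack=0)
Line 2: ['library'] (min_width=7, slack=5)
Line 3: ['coffee', 'voice'] (min_width=12, slack=0)
Line 4: ['cherry', 'fish'] (min_width=11, slack=1)
Line 5: ['forest', 'and'] (min_width=10, slack=2)

Answer: |big lion box|
|     library|
|coffee voice|
| cherry fish|
|  forest and|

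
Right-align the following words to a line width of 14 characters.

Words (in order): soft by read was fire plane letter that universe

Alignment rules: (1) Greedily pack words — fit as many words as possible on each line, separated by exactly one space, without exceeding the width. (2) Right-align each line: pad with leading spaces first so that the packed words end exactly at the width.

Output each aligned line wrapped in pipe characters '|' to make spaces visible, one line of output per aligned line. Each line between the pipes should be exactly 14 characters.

Line 1: ['soft', 'by', 'read'] (min_width=12, slack=2)
Line 2: ['was', 'fire', 'plane'] (min_width=14, slack=0)
Line 3: ['letter', 'that'] (min_width=11, slack=3)
Line 4: ['universe'] (min_width=8, slack=6)

Answer: |  soft by read|
|was fire plane|
|   letter that|
|      universe|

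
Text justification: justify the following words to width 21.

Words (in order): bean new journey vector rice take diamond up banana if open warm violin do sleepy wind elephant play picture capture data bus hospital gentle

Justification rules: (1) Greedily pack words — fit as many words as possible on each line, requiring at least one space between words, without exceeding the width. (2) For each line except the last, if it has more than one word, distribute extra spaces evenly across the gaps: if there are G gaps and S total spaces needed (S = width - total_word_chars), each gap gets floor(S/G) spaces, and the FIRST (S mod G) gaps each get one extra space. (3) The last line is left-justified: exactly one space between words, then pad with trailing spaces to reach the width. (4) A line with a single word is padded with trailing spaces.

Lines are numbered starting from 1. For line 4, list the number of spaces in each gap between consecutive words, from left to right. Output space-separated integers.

Line 1: ['bean', 'new', 'journey'] (min_width=16, slack=5)
Line 2: ['vector', 'rice', 'take'] (min_width=16, slack=5)
Line 3: ['diamond', 'up', 'banana', 'if'] (min_width=20, slack=1)
Line 4: ['open', 'warm', 'violin', 'do'] (min_width=19, slack=2)
Line 5: ['sleepy', 'wind', 'elephant'] (min_width=20, slack=1)
Line 6: ['play', 'picture', 'capture'] (min_width=20, slack=1)
Line 7: ['data', 'bus', 'hospital'] (min_width=17, slack=4)
Line 8: ['gentle'] (min_width=6, slack=15)

Answer: 2 2 1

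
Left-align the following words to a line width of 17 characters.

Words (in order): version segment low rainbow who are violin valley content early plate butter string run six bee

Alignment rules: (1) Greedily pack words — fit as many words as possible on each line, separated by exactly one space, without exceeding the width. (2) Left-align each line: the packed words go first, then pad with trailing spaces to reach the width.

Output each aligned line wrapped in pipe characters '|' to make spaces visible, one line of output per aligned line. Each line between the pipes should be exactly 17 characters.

Answer: |version segment  |
|low rainbow who  |
|are violin valley|
|content early    |
|plate butter     |
|string run six   |
|bee              |

Derivation:
Line 1: ['version', 'segment'] (min_width=15, slack=2)
Line 2: ['low', 'rainbow', 'who'] (min_width=15, slack=2)
Line 3: ['are', 'violin', 'valley'] (min_width=17, slack=0)
Line 4: ['content', 'early'] (min_width=13, slack=4)
Line 5: ['plate', 'butter'] (min_width=12, slack=5)
Line 6: ['string', 'run', 'six'] (min_width=14, slack=3)
Line 7: ['bee'] (min_width=3, slack=14)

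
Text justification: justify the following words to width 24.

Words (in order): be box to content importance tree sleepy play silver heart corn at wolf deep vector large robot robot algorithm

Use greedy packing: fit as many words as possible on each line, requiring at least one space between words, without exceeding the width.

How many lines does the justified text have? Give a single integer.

Answer: 6

Derivation:
Line 1: ['be', 'box', 'to', 'content'] (min_width=17, slack=7)
Line 2: ['importance', 'tree', 'sleepy'] (min_width=22, slack=2)
Line 3: ['play', 'silver', 'heart', 'corn'] (min_width=22, slack=2)
Line 4: ['at', 'wolf', 'deep', 'vector'] (min_width=19, slack=5)
Line 5: ['large', 'robot', 'robot'] (min_width=17, slack=7)
Line 6: ['algorithm'] (min_width=9, slack=15)
Total lines: 6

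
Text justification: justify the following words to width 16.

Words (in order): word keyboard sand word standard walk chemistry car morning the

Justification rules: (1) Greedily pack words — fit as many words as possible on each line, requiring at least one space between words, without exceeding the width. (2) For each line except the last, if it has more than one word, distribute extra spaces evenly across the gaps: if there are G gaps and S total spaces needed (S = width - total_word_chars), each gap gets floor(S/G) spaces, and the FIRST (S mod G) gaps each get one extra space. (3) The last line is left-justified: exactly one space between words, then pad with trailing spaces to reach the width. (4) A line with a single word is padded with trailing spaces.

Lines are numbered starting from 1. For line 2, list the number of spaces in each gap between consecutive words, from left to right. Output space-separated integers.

Answer: 8

Derivation:
Line 1: ['word', 'keyboard'] (min_width=13, slack=3)
Line 2: ['sand', 'word'] (min_width=9, slack=7)
Line 3: ['standard', 'walk'] (min_width=13, slack=3)
Line 4: ['chemistry', 'car'] (min_width=13, slack=3)
Line 5: ['morning', 'the'] (min_width=11, slack=5)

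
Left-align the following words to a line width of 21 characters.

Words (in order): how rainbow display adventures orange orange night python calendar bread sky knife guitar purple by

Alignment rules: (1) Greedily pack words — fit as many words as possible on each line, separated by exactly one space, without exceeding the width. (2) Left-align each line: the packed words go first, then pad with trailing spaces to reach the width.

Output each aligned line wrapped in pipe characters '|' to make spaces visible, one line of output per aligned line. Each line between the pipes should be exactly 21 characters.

Line 1: ['how', 'rainbow', 'display'] (min_width=19, slack=2)
Line 2: ['adventures', 'orange'] (min_width=17, slack=4)
Line 3: ['orange', 'night', 'python'] (min_width=19, slack=2)
Line 4: ['calendar', 'bread', 'sky'] (min_width=18, slack=3)
Line 5: ['knife', 'guitar', 'purple'] (min_width=19, slack=2)
Line 6: ['by'] (min_width=2, slack=19)

Answer: |how rainbow display  |
|adventures orange    |
|orange night python  |
|calendar bread sky   |
|knife guitar purple  |
|by                   |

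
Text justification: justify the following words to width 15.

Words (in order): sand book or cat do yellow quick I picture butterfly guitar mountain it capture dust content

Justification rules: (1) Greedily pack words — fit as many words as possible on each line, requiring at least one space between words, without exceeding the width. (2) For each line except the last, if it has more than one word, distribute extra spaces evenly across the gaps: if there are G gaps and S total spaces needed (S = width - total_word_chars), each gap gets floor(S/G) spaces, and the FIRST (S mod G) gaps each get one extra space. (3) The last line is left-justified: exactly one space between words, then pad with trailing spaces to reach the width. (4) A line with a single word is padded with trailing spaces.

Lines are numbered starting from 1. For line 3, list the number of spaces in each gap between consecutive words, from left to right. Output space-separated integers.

Answer: 1 1

Derivation:
Line 1: ['sand', 'book', 'or'] (min_width=12, slack=3)
Line 2: ['cat', 'do', 'yellow'] (min_width=13, slack=2)
Line 3: ['quick', 'I', 'picture'] (min_width=15, slack=0)
Line 4: ['butterfly'] (min_width=9, slack=6)
Line 5: ['guitar', 'mountain'] (min_width=15, slack=0)
Line 6: ['it', 'capture', 'dust'] (min_width=15, slack=0)
Line 7: ['content'] (min_width=7, slack=8)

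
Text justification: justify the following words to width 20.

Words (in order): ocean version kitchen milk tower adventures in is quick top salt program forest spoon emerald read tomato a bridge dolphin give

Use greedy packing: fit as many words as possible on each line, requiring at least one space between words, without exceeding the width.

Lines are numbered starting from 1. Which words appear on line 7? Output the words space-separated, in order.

Line 1: ['ocean', 'version'] (min_width=13, slack=7)
Line 2: ['kitchen', 'milk', 'tower'] (min_width=18, slack=2)
Line 3: ['adventures', 'in', 'is'] (min_width=16, slack=4)
Line 4: ['quick', 'top', 'salt'] (min_width=14, slack=6)
Line 5: ['program', 'forest', 'spoon'] (min_width=20, slack=0)
Line 6: ['emerald', 'read', 'tomato'] (min_width=19, slack=1)
Line 7: ['a', 'bridge', 'dolphin'] (min_width=16, slack=4)
Line 8: ['give'] (min_width=4, slack=16)

Answer: a bridge dolphin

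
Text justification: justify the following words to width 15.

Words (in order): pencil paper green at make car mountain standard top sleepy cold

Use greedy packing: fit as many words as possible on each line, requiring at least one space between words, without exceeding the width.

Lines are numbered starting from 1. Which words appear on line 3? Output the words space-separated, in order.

Answer: car mountain

Derivation:
Line 1: ['pencil', 'paper'] (min_width=12, slack=3)
Line 2: ['green', 'at', 'make'] (min_width=13, slack=2)
Line 3: ['car', 'mountain'] (min_width=12, slack=3)
Line 4: ['standard', 'top'] (min_width=12, slack=3)
Line 5: ['sleepy', 'cold'] (min_width=11, slack=4)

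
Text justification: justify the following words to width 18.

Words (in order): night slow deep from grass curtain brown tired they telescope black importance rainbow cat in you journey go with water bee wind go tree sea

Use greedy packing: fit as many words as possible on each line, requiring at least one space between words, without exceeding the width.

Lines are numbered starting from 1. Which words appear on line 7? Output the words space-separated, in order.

Answer: go with water bee

Derivation:
Line 1: ['night', 'slow', 'deep'] (min_width=15, slack=3)
Line 2: ['from', 'grass', 'curtain'] (min_width=18, slack=0)
Line 3: ['brown', 'tired', 'they'] (min_width=16, slack=2)
Line 4: ['telescope', 'black'] (min_width=15, slack=3)
Line 5: ['importance', 'rainbow'] (min_width=18, slack=0)
Line 6: ['cat', 'in', 'you', 'journey'] (min_width=18, slack=0)
Line 7: ['go', 'with', 'water', 'bee'] (min_width=17, slack=1)
Line 8: ['wind', 'go', 'tree', 'sea'] (min_width=16, slack=2)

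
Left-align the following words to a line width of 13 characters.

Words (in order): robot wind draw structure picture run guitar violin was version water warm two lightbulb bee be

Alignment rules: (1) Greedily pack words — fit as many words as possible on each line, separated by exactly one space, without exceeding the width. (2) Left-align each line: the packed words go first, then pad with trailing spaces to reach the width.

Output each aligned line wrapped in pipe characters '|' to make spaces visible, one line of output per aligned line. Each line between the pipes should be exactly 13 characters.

Line 1: ['robot', 'wind'] (min_width=10, slack=3)
Line 2: ['draw'] (min_width=4, slack=9)
Line 3: ['structure'] (min_width=9, slack=4)
Line 4: ['picture', 'run'] (min_width=11, slack=2)
Line 5: ['guitar', 'violin'] (min_width=13, slack=0)
Line 6: ['was', 'version'] (min_width=11, slack=2)
Line 7: ['water', 'warm'] (min_width=10, slack=3)
Line 8: ['two', 'lightbulb'] (min_width=13, slack=0)
Line 9: ['bee', 'be'] (min_width=6, slack=7)

Answer: |robot wind   |
|draw         |
|structure    |
|picture run  |
|guitar violin|
|was version  |
|water warm   |
|two lightbulb|
|bee be       |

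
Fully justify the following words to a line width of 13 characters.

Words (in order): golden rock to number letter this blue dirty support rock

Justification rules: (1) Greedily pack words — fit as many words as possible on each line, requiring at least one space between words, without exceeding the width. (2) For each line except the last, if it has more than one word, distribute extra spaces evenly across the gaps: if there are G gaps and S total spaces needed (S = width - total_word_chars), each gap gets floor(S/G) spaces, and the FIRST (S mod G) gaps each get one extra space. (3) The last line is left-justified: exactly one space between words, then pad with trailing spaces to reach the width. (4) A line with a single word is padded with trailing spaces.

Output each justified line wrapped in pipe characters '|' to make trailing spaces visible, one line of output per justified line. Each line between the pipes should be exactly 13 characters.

Answer: |golden   rock|
|to     number|
|letter   this|
|blue    dirty|
|support rock |

Derivation:
Line 1: ['golden', 'rock'] (min_width=11, slack=2)
Line 2: ['to', 'number'] (min_width=9, slack=4)
Line 3: ['letter', 'this'] (min_width=11, slack=2)
Line 4: ['blue', 'dirty'] (min_width=10, slack=3)
Line 5: ['support', 'rock'] (min_width=12, slack=1)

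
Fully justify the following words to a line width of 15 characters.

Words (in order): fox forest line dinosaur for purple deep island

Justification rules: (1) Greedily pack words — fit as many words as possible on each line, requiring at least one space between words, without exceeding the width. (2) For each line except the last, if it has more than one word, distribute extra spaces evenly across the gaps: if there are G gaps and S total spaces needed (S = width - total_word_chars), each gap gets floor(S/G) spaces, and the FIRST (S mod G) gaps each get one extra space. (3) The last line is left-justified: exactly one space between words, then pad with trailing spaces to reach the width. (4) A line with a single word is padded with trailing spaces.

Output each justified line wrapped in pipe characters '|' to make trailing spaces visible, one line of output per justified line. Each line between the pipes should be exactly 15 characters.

Answer: |fox forest line|
|dinosaur    for|
|purple     deep|
|island         |

Derivation:
Line 1: ['fox', 'forest', 'line'] (min_width=15, slack=0)
Line 2: ['dinosaur', 'for'] (min_width=12, slack=3)
Line 3: ['purple', 'deep'] (min_width=11, slack=4)
Line 4: ['island'] (min_width=6, slack=9)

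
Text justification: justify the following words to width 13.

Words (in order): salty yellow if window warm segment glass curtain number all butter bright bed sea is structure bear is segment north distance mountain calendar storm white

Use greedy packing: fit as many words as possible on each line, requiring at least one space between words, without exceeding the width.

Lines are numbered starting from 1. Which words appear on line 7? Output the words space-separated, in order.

Answer: bed sea is

Derivation:
Line 1: ['salty', 'yellow'] (min_width=12, slack=1)
Line 2: ['if', 'window'] (min_width=9, slack=4)
Line 3: ['warm', 'segment'] (min_width=12, slack=1)
Line 4: ['glass', 'curtain'] (min_width=13, slack=0)
Line 5: ['number', 'all'] (min_width=10, slack=3)
Line 6: ['butter', 'bright'] (min_width=13, slack=0)
Line 7: ['bed', 'sea', 'is'] (min_width=10, slack=3)
Line 8: ['structure'] (min_width=9, slack=4)
Line 9: ['bear', 'is'] (min_width=7, slack=6)
Line 10: ['segment', 'north'] (min_width=13, slack=0)
Line 11: ['distance'] (min_width=8, slack=5)
Line 12: ['mountain'] (min_width=8, slack=5)
Line 13: ['calendar'] (min_width=8, slack=5)
Line 14: ['storm', 'white'] (min_width=11, slack=2)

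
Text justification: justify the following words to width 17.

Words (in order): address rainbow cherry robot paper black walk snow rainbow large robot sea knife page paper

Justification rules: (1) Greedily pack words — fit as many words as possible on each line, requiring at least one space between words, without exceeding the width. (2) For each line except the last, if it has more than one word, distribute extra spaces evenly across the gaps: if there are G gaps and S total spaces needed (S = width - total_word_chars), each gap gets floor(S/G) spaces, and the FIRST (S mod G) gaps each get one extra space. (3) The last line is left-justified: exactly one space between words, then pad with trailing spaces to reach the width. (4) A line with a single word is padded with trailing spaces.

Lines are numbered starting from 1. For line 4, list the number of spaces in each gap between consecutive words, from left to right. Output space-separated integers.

Answer: 6

Derivation:
Line 1: ['address', 'rainbow'] (min_width=15, slack=2)
Line 2: ['cherry', 'robot'] (min_width=12, slack=5)
Line 3: ['paper', 'black', 'walk'] (min_width=16, slack=1)
Line 4: ['snow', 'rainbow'] (min_width=12, slack=5)
Line 5: ['large', 'robot', 'sea'] (min_width=15, slack=2)
Line 6: ['knife', 'page', 'paper'] (min_width=16, slack=1)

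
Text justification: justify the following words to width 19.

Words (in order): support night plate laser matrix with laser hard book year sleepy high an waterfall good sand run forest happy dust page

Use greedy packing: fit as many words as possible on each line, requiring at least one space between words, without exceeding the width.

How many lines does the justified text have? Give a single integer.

Line 1: ['support', 'night', 'plate'] (min_width=19, slack=0)
Line 2: ['laser', 'matrix', 'with'] (min_width=17, slack=2)
Line 3: ['laser', 'hard', 'book'] (min_width=15, slack=4)
Line 4: ['year', 'sleepy', 'high', 'an'] (min_width=19, slack=0)
Line 5: ['waterfall', 'good', 'sand'] (min_width=19, slack=0)
Line 6: ['run', 'forest', 'happy'] (min_width=16, slack=3)
Line 7: ['dust', 'page'] (min_width=9, slack=10)
Total lines: 7

Answer: 7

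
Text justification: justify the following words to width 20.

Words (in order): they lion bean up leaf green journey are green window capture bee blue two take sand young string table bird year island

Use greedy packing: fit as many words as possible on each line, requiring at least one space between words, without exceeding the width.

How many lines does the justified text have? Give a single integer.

Line 1: ['they', 'lion', 'bean', 'up'] (min_width=17, slack=3)
Line 2: ['leaf', 'green', 'journey'] (min_width=18, slack=2)
Line 3: ['are', 'green', 'window'] (min_width=16, slack=4)
Line 4: ['capture', 'bee', 'blue', 'two'] (min_width=20, slack=0)
Line 5: ['take', 'sand', 'young'] (min_width=15, slack=5)
Line 6: ['string', 'table', 'bird'] (min_width=17, slack=3)
Line 7: ['year', 'island'] (min_width=11, slack=9)
Total lines: 7

Answer: 7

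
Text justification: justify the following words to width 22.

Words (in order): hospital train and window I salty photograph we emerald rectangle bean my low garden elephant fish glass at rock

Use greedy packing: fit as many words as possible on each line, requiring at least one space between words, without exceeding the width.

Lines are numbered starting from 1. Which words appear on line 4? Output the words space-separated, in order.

Answer: rectangle bean my low

Derivation:
Line 1: ['hospital', 'train', 'and'] (min_width=18, slack=4)
Line 2: ['window', 'I', 'salty'] (min_width=14, slack=8)
Line 3: ['photograph', 'we', 'emerald'] (min_width=21, slack=1)
Line 4: ['rectangle', 'bean', 'my', 'low'] (min_width=21, slack=1)
Line 5: ['garden', 'elephant', 'fish'] (min_width=20, slack=2)
Line 6: ['glass', 'at', 'rock'] (min_width=13, slack=9)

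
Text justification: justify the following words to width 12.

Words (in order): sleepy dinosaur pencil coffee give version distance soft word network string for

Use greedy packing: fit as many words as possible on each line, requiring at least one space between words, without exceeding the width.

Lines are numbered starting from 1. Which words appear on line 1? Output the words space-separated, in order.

Answer: sleepy

Derivation:
Line 1: ['sleepy'] (min_width=6, slack=6)
Line 2: ['dinosaur'] (min_width=8, slack=4)
Line 3: ['pencil'] (min_width=6, slack=6)
Line 4: ['coffee', 'give'] (min_width=11, slack=1)
Line 5: ['version'] (min_width=7, slack=5)
Line 6: ['distance'] (min_width=8, slack=4)
Line 7: ['soft', 'word'] (min_width=9, slack=3)
Line 8: ['network'] (min_width=7, slack=5)
Line 9: ['string', 'for'] (min_width=10, slack=2)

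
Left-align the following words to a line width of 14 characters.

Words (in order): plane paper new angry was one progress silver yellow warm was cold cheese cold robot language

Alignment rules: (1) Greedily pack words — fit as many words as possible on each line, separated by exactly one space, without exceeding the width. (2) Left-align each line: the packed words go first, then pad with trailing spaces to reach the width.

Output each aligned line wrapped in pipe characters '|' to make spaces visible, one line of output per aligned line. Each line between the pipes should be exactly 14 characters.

Line 1: ['plane', 'paper'] (min_width=11, slack=3)
Line 2: ['new', 'angry', 'was'] (min_width=13, slack=1)
Line 3: ['one', 'progress'] (min_width=12, slack=2)
Line 4: ['silver', 'yellow'] (min_width=13, slack=1)
Line 5: ['warm', 'was', 'cold'] (min_width=13, slack=1)
Line 6: ['cheese', 'cold'] (min_width=11, slack=3)
Line 7: ['robot', 'language'] (min_width=14, slack=0)

Answer: |plane paper   |
|new angry was |
|one progress  |
|silver yellow |
|warm was cold |
|cheese cold   |
|robot language|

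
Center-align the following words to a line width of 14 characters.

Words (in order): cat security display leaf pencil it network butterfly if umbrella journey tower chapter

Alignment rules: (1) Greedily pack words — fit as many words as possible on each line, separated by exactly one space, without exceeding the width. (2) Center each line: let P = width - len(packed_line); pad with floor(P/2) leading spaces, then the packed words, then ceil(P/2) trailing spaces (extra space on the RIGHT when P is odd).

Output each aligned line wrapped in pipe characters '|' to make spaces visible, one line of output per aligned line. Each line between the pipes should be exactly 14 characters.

Line 1: ['cat', 'security'] (min_width=12, slack=2)
Line 2: ['display', 'leaf'] (min_width=12, slack=2)
Line 3: ['pencil', 'it'] (min_width=9, slack=5)
Line 4: ['network'] (min_width=7, slack=7)
Line 5: ['butterfly', 'if'] (min_width=12, slack=2)
Line 6: ['umbrella'] (min_width=8, slack=6)
Line 7: ['journey', 'tower'] (min_width=13, slack=1)
Line 8: ['chapter'] (min_width=7, slack=7)

Answer: | cat security |
| display leaf |
|  pencil it   |
|   network    |
| butterfly if |
|   umbrella   |
|journey tower |
|   chapter    |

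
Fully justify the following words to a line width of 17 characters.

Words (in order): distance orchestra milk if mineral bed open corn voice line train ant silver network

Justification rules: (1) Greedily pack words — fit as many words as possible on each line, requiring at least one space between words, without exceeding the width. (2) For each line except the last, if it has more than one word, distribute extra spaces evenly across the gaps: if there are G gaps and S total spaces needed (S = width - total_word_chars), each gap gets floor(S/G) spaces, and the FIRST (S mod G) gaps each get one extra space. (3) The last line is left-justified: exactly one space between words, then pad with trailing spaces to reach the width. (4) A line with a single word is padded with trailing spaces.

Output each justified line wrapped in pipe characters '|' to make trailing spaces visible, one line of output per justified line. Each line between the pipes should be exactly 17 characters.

Answer: |distance         |
|orchestra milk if|
|mineral  bed open|
|corn  voice  line|
|train  ant silver|
|network          |

Derivation:
Line 1: ['distance'] (min_width=8, slack=9)
Line 2: ['orchestra', 'milk', 'if'] (min_width=17, slack=0)
Line 3: ['mineral', 'bed', 'open'] (min_width=16, slack=1)
Line 4: ['corn', 'voice', 'line'] (min_width=15, slack=2)
Line 5: ['train', 'ant', 'silver'] (min_width=16, slack=1)
Line 6: ['network'] (min_width=7, slack=10)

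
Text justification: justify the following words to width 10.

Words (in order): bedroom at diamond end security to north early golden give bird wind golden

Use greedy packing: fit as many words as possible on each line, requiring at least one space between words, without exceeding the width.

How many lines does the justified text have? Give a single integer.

Line 1: ['bedroom', 'at'] (min_width=10, slack=0)
Line 2: ['diamond'] (min_width=7, slack=3)
Line 3: ['end'] (min_width=3, slack=7)
Line 4: ['security'] (min_width=8, slack=2)
Line 5: ['to', 'north'] (min_width=8, slack=2)
Line 6: ['early'] (min_width=5, slack=5)
Line 7: ['golden'] (min_width=6, slack=4)
Line 8: ['give', 'bird'] (min_width=9, slack=1)
Line 9: ['wind'] (min_width=4, slack=6)
Line 10: ['golden'] (min_width=6, slack=4)
Total lines: 10

Answer: 10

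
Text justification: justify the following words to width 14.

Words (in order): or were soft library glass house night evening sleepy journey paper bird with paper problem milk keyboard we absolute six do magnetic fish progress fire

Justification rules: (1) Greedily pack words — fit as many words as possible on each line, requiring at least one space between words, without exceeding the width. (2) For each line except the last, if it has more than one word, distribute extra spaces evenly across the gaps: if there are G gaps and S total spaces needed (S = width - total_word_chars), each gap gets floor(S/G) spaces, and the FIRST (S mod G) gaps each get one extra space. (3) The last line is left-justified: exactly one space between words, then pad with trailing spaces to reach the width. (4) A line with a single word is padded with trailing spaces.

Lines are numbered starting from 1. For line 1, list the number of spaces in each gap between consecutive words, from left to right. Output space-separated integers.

Line 1: ['or', 'were', 'soft'] (min_width=12, slack=2)
Line 2: ['library', 'glass'] (min_width=13, slack=1)
Line 3: ['house', 'night'] (min_width=11, slack=3)
Line 4: ['evening', 'sleepy'] (min_width=14, slack=0)
Line 5: ['journey', 'paper'] (min_width=13, slack=1)
Line 6: ['bird', 'with'] (min_width=9, slack=5)
Line 7: ['paper', 'problem'] (min_width=13, slack=1)
Line 8: ['milk', 'keyboard'] (min_width=13, slack=1)
Line 9: ['we', 'absolute'] (min_width=11, slack=3)
Line 10: ['six', 'do'] (min_width=6, slack=8)
Line 11: ['magnetic', 'fish'] (min_width=13, slack=1)
Line 12: ['progress', 'fire'] (min_width=13, slack=1)

Answer: 2 2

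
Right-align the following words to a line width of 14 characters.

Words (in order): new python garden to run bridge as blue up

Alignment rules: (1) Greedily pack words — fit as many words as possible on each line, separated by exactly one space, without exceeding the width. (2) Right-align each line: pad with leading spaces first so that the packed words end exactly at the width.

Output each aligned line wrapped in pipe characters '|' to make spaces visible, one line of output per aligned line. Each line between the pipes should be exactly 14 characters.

Line 1: ['new', 'python'] (min_width=10, slack=4)
Line 2: ['garden', 'to', 'run'] (min_width=13, slack=1)
Line 3: ['bridge', 'as', 'blue'] (min_width=14, slack=0)
Line 4: ['up'] (min_width=2, slack=12)

Answer: |    new python|
| garden to run|
|bridge as blue|
|            up|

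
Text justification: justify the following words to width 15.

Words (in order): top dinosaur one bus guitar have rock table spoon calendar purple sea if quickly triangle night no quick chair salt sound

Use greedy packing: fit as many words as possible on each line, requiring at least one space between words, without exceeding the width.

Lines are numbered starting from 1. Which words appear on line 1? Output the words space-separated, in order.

Answer: top dinosaur

Derivation:
Line 1: ['top', 'dinosaur'] (min_width=12, slack=3)
Line 2: ['one', 'bus', 'guitar'] (min_width=14, slack=1)
Line 3: ['have', 'rock', 'table'] (min_width=15, slack=0)
Line 4: ['spoon', 'calendar'] (min_width=14, slack=1)
Line 5: ['purple', 'sea', 'if'] (min_width=13, slack=2)
Line 6: ['quickly'] (min_width=7, slack=8)
Line 7: ['triangle', 'night'] (min_width=14, slack=1)
Line 8: ['no', 'quick', 'chair'] (min_width=14, slack=1)
Line 9: ['salt', 'sound'] (min_width=10, slack=5)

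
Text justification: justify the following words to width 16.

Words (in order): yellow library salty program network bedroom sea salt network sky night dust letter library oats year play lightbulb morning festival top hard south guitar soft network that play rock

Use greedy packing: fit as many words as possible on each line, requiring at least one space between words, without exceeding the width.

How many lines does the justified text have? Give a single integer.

Line 1: ['yellow', 'library'] (min_width=14, slack=2)
Line 2: ['salty', 'program'] (min_width=13, slack=3)
Line 3: ['network', 'bedroom'] (min_width=15, slack=1)
Line 4: ['sea', 'salt', 'network'] (min_width=16, slack=0)
Line 5: ['sky', 'night', 'dust'] (min_width=14, slack=2)
Line 6: ['letter', 'library'] (min_width=14, slack=2)
Line 7: ['oats', 'year', 'play'] (min_width=14, slack=2)
Line 8: ['lightbulb'] (min_width=9, slack=7)
Line 9: ['morning', 'festival'] (min_width=16, slack=0)
Line 10: ['top', 'hard', 'south'] (min_width=14, slack=2)
Line 11: ['guitar', 'soft'] (min_width=11, slack=5)
Line 12: ['network', 'that'] (min_width=12, slack=4)
Line 13: ['play', 'rock'] (min_width=9, slack=7)
Total lines: 13

Answer: 13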